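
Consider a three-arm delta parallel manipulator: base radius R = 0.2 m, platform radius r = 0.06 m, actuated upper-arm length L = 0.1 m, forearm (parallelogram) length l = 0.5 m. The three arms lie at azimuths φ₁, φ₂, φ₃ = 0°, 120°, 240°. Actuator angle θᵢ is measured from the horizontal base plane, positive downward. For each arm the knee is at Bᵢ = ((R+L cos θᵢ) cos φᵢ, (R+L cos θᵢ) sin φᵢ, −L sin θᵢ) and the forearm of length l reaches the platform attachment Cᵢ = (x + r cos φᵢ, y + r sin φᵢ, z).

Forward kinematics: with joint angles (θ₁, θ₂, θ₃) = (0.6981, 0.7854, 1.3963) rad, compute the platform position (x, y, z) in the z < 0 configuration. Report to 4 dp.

φ1=0.0°: virtual centre (0.2166, 0.0000, -0.0643), radius l
O2 = (0.2107·cos120.0°, 0.2107·sin120.0°, -0.0707) = (-0.1054, 0.1825, -0.0707)
arm 3 at φ=240.0°: e+L cos θ3 = 0.1574;  O3 = (-0.0787, -0.1363, -0.0985)
subtract pairs → two planes through P
linear system: -0.6439x+0.3650y = -0.0017−-0.0129z; -0.5906x+-0.2726y = -0.0166−-0.0684z
Cramer: x(z) = 0.0166-0.0728z;  y(z) = 0.0248-0.0932z
quadratic in z: (1.0140)z²+(0.1530)z+(-0.2053)=0, √Δ=0.9252 → z ∈ {-0.5317, 0.3807}; z = -0.5317 (taking z<0)
x = 0.0553, y = 0.0744

(0.0553, 0.0744, -0.5317)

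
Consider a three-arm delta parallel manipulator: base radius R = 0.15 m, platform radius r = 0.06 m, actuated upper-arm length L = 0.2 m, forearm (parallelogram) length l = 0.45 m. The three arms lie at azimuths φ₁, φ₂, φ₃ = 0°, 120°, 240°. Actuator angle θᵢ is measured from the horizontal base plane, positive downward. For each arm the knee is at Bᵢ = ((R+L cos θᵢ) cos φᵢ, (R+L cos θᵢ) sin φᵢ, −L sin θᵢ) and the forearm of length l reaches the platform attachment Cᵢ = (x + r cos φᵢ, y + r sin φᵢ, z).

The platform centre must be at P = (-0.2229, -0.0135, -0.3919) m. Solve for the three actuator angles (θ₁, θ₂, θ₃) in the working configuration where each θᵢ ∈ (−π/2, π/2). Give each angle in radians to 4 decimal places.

rotate P by −φ1: (-0.2229, -0.0135, -0.3919)
  e−x'=0.3129;  (l²−L²−(e−x')²−y'²−z²)/2L = -0.2229
  θ1 = atan2(B,A) + arccos(C/0.5015) = 1.1344
arm 2 (φ=120.0°): x'=0.0998, y'=0.1998
  e−x'=-0.0098;  (l²−L²−(e−x')²−y'²−z²)/2L = -0.0777
  γ=atan2(-0.3919,-0.0098)=-1.5957;  ψ=arccos(-0.1983)=1.7704;  θ2=γ+ψ≈0.1747
arm 3 (φ=240.0°): x'=0.1231, y'=-0.1863
  e−x'=-0.0331;  (l²−L²−(e−x')²−y'²−z²)/2L = -0.0672
  θ3 = atan2(B,A) + arccos(C/0.3933) = 0.0874

θ₁ = 1.1344, θ₂ = 0.1747, θ₃ = 0.0874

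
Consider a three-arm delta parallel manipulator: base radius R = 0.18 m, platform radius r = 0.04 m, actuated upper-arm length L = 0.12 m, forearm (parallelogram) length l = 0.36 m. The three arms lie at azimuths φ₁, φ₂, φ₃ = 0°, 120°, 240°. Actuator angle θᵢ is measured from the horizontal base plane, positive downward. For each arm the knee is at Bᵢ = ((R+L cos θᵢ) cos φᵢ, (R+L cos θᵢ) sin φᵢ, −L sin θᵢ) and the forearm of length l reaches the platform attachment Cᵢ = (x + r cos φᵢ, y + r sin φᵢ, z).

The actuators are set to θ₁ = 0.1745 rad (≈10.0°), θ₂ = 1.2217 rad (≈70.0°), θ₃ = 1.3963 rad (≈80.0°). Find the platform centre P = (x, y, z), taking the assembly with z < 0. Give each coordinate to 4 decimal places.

(0.1348, 0.0207, -0.3584)

φ1=0.0°: virtual centre (0.2582, 0.0000, -0.0208), radius l
φ2=120.0°: virtual centre (-0.0905, 0.1568, -0.1128), radius l
arm 3 at φ=240.0°: (R−r)+L cos θ3 = 0.1608;  centre 3 = (-0.0804, -0.1393, -0.1182)
subtract pairs → two planes through P
plane₁₂: -0.6974x+0.3136y+-0.1839z = -0.0216
Cramer: x(z) = 0.0358-0.2761z;  y(z) = 0.0108-0.0277z
quadratic in z: (1.0770)z²+(0.1639)z+(-0.0796)=0, √Δ=0.6081 → z ∈ {-0.3584, 0.2062}; z = -0.3584 (taking z<0)
x = 0.1348, y = 0.0207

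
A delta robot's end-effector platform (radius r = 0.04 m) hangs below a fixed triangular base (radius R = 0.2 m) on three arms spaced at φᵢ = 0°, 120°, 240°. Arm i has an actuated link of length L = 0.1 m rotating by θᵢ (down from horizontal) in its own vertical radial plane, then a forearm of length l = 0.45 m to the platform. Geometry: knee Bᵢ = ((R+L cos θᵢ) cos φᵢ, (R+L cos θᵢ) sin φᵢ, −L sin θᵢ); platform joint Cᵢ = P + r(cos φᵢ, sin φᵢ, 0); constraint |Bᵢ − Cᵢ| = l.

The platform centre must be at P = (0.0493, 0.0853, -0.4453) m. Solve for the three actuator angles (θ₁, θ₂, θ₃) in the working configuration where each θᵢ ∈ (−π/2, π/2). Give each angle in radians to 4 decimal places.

θ₁ = 0.5232, θ₂ = 0.5237, θ₃ = 1.3088

φ1=0.0° → target in arm frame (0.0493, 0.0853)
  e−x'=0.1107;  (l²−L²−(e−x')²−y'²−z²)/2L = -0.1266
  γ=atan2(-0.4453,0.1107)=-1.3271;  ψ=arccos(-0.2759)=1.8504;  θ1=γ+ψ≈0.5232
arm 2 (φ=120.0°): x'=0.0492, y'=-0.0853
  A cos θ + B sin θ = C:  0.1108·cos θ + -0.4453·sin θ = -0.1267
  γ=atan2(-0.4453,0.1108)=-1.3270;  ψ=arccos(-0.2762)=1.8506;  θ2=γ+ψ≈0.5237
rotate P by −φ3: (-0.0985, 0.0000, -0.4453)
  A cos θ + B sin θ = C:  0.2585·cos θ + -0.4453·sin θ = -0.3631
  γ=atan2(-0.4453,0.2585)=-1.0448;  ψ=arccos(-0.7052)=2.3536;  θ3=γ+ψ≈1.3088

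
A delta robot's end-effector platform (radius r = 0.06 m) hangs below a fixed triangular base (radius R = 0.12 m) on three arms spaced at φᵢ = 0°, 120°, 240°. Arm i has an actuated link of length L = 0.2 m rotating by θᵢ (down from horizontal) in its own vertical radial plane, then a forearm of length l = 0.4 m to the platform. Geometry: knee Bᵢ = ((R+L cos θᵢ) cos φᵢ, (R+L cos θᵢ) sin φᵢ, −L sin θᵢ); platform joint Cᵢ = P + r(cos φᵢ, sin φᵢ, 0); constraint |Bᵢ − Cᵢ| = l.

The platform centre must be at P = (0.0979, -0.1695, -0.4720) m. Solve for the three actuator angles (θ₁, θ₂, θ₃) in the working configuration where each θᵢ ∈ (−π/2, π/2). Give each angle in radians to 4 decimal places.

φ1=0.0° → target in arm frame (0.0979, -0.1695)
  A cos θ + B sin θ = C:  -0.0379·cos θ + -0.4720·sin θ = -0.3324
  θ1 = atan2(B,A) + arccos(C/0.4735) = 0.6980
φ2=120.0° → target in arm frame (-0.1957, 0.0000)
  A cos θ + B sin θ = C:  0.2557·cos θ + -0.4720·sin θ = -0.4205
  γ=atan2(-0.4720,0.2557)=-1.0743;  ψ=arccos(-0.7832)=2.4707;  θ2=γ+ψ≈1.3964
rotate P by −φ3: (0.0978, 0.1695, -0.4720)
  A cos θ + B sin θ = C:  -0.0378·cos θ + -0.4720·sin θ = -0.3324
  γ=atan2(-0.4720,-0.0378)=-1.6508;  ψ=arccos(-0.7020)=2.3490;  θ3=γ+ψ≈0.6982

θ₁ = 0.6980, θ₂ = 1.3964, θ₃ = 0.6982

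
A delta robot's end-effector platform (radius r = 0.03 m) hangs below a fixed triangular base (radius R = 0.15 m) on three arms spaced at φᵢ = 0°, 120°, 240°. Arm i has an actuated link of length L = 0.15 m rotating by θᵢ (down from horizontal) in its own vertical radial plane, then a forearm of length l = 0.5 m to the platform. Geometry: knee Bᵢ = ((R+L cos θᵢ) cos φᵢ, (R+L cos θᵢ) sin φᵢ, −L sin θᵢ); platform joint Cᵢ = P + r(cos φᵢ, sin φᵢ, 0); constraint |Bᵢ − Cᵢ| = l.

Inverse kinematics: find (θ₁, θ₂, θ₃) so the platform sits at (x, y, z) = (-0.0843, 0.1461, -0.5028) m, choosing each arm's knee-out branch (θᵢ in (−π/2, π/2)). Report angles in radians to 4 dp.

rotate P by −φ1: (-0.0843, 0.1461, -0.5028)
  e−x'=0.2043;  (l²−L²−(e−x')²−y'²−z²)/2L = -0.2946
  √(A²+B²)=0.5427;  θ1 = -1.1848+2.1447 ≈ 0.9598
φ2=120.0° → target in arm frame (0.1687, 0.0000)
  A cos θ + B sin θ = C:  -0.0487·cos θ + -0.5028·sin θ = -0.0923
  θ2 = atan2(B,A) + arccos(C/0.5052) = 0.0872
arm 3 (φ=240.0°): x'=-0.0844, y'=-0.1461
  A=0.2044, B=-0.5028, C=(l²−L²−A²−y'²−z²)/(2L)=-0.2947
  θ3 = atan2(B,A) + arccos(C/0.5427) = 0.9601

θ₁ = 0.9598, θ₂ = 0.0872, θ₃ = 0.9601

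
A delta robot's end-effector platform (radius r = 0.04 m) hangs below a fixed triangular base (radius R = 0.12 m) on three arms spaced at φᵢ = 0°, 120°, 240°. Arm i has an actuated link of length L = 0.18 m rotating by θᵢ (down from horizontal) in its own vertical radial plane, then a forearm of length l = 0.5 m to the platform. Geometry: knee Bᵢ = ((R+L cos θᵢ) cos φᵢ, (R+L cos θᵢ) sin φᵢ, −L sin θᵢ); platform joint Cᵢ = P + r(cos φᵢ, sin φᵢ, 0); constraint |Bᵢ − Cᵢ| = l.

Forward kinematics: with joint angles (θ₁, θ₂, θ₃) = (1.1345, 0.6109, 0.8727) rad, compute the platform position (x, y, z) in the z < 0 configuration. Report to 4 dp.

O1 = (0.1561·cos0.0°, 0.1561·sin0.0°, -0.1631) = (0.1561, 0.0000, -0.1631)
O2 = (0.2274·cos120.0°, 0.2274·sin120.0°, -0.1032) = (-0.1137, 0.1970, -0.1032)
arm 3 at φ=240.0°: e+L cos θ3 = 0.1957;  O3 = (-0.0978, -0.1695, -0.1379)
|O₂|²−|O₁|² = 0.0114;  |O₃|²−|O₁|² = 0.0063
linear system: -0.5396x+0.3939y = 0.0114−0.1198z; -0.5078x+-0.3390y = 0.0063−0.0505z
Cramer: x(z) = -0.0166+0.1580z;  y(z) = 0.0062-0.0877z
quadratic in z: (1.0326)z²+(0.2706)z+(-0.1935)=0, √Δ=0.9341 → z ∈ {-0.5833, 0.3213}; z = -0.5833 (taking z<0)
x = -0.1088, y = 0.0574

(-0.1088, 0.0574, -0.5833)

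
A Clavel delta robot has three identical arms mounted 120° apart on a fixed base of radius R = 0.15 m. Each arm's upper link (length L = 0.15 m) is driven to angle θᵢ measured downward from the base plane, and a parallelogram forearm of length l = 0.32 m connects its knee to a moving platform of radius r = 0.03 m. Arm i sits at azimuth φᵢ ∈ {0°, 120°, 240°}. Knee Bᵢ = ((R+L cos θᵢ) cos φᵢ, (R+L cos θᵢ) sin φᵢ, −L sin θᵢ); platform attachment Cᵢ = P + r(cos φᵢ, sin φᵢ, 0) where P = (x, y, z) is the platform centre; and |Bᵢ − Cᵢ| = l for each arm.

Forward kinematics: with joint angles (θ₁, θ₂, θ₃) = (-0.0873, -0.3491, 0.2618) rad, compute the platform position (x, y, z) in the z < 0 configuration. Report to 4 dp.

arm 1 at φ=0.0°: ρ1 = 0.2694;  O1 = (0.2694, 0.0000, 0.0131)
φ2=120.0°: virtual centre (-0.1305, 0.2260, 0.0513), radius l
O3 = (0.2649·cos240.0°, 0.2649·sin240.0°, -0.0388) = (-0.1324, -0.2294, -0.0388)
subtract pairs → two planes through P
[-0.7998 0.4520 0.0765]·P = -0.0020;  [-0.8037 -0.4588 -0.1038]·P = -0.0011
Cramer: x(z) = 0.0020-0.0162z;  y(z) = -0.0010-0.1978z
sphere 1 gives Az²+Bz+C=0 with A=1.0394, B=-0.0171, C=-0.0307;  B²−4AC=0.1279;  roots -0.1638, 0.1802;  negative root z = -0.1638
x = 0.0046, y = 0.0314

(0.0046, 0.0314, -0.1638)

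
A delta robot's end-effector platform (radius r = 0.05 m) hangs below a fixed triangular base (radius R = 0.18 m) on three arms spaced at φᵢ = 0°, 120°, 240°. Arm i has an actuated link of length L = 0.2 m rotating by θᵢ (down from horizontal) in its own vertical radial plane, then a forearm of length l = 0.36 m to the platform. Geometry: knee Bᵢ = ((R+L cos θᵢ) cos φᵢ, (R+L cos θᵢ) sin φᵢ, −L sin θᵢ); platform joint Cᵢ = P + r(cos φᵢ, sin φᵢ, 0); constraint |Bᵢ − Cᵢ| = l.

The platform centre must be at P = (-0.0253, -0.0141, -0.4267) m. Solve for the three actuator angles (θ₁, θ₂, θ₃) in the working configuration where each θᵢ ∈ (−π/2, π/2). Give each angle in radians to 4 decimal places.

θ₁ = 1.0475, θ₂ = 0.9600, θ₃ = 0.8729

φ1=0.0° → target in arm frame (-0.0253, -0.0141)
  e−x'=0.1553;  (l²−L²−(e−x')²−y'²−z²)/2L = -0.2920
  γ=atan2(-0.4267,0.1553)=-1.2217;  ψ=arccos(-0.6430)=2.2692;  θ1=γ+ψ≈1.0475
φ2=120.0° → target in arm frame (0.0004, 0.0290)
  e−x'=0.1296;  (l²−L²−(e−x')²−y'²−z²)/2L = -0.2752
  θ2 = atan2(B,A) + arccos(C/0.4459) = 0.9600
arm 3 (φ=240.0°): x'=0.0249, y'=-0.0149
  e−x'=0.1051;  (l²−L²−(e−x')²−y'²−z²)/2L = -0.2594
  γ=atan2(-0.4267,0.1051)=-1.3292;  ψ=arccos(-0.5902)=2.2021;  θ3=γ+ψ≈0.8729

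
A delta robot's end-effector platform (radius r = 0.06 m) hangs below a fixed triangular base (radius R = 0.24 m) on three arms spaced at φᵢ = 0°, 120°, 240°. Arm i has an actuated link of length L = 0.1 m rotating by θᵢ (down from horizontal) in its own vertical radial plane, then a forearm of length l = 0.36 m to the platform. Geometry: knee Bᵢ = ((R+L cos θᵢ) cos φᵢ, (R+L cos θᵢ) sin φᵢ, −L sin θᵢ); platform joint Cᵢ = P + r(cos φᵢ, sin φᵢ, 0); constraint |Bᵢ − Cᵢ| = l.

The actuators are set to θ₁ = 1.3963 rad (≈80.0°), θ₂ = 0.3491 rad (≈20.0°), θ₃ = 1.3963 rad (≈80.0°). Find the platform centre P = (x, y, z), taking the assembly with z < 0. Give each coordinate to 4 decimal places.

O1 = (0.1974·cos0.0°, 0.1974·sin0.0°, -0.0985) = (0.1974, 0.0000, -0.0985)
φ2=120.0°: virtual centre (-0.1370, 0.2373, -0.0342), radius l
arm 3 at φ=240.0°: ρ3 = 0.1974;  O3 = (-0.0987, -0.1709, -0.0985)
|O₂|²−|O₁|² = 0.0276;  |O₃|²−|O₁|² = 0.0000
plane₁₂: -0.6687x+0.4745y+0.1286z = 0.0276
Cramer: x(z) = -0.0185+0.0862z;  y(z) = 0.0320-0.1494z
into |P−O₁|² = l²: 1.0298z² + 0.1502z + -0.0723 = 0;  Δ = 0.3203;  z = -0.3477 or 0.2019 → z<0 root = -0.3477
x = -0.0485, y = 0.0840

(-0.0485, 0.0840, -0.3477)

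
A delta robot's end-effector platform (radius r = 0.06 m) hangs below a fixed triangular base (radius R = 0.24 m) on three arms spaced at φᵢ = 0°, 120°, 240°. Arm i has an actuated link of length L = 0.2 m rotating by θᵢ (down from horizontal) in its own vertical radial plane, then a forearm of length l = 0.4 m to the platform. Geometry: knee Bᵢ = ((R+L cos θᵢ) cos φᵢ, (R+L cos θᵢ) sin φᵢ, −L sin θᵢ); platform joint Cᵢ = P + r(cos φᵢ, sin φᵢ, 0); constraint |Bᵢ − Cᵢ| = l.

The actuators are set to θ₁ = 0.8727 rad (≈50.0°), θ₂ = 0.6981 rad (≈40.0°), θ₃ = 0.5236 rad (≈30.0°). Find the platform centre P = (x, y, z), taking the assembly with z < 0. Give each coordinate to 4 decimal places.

arm 1 at φ=0.0°: e+L cos θ1 = 0.3086;  O1 = (0.3086, 0.0000, -0.1532)
arm 2 at φ=120.0°: e+L cos θ2 = 0.3332;  O2 = (-0.1666, 0.2886, -0.1286)
φ3=240.0°: virtual centre (-0.1766, -0.3059, -0.1000), radius l
eliminate P² terms by subtracting sphere 1 from 2 and 3
plane₁₂: -0.9503x+0.5771y+0.0493z = 0.0089
det = 1.1414;  x = -0.0129+0.0803z,  y = -0.0058+0.0467z
sphere 1 gives Az²+Bz+C=0 with A=1.0086, B=0.2543, C=-0.0332;  B²−4AC=0.1985;  roots -0.3469, 0.0948;  negative root z = -0.3469
x = -0.0407, y = -0.0220

(-0.0407, -0.0220, -0.3469)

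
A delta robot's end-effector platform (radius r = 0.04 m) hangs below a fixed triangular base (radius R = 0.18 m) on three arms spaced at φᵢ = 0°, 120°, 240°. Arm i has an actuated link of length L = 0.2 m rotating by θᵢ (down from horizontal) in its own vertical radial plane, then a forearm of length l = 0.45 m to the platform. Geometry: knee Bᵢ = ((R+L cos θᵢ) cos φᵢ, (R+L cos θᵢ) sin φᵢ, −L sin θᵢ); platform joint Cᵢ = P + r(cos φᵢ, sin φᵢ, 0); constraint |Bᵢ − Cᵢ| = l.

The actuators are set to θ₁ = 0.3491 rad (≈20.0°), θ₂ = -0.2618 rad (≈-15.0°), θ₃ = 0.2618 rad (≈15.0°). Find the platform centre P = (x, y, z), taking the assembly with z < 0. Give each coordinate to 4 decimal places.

(-0.0449, 0.0563, -0.3140)

φ1=0.0°: virtual centre (0.3279, 0.0000, -0.0684), radius l
φ2=120.0°: virtual centre (-0.1666, 0.2885, 0.0518), radius l
S3 = (0.3332·cos240.0°, 0.3332·sin240.0°, -0.0518) = (-0.1666, -0.2885, -0.0518)
subtract pairs → two planes through P
[-0.9891 0.5771 0.2403]·P = 0.0015;  [-0.9891 -0.5771 0.0333]·P = 0.0015
Cramer: x(z) = -0.0015+0.1383z;  y(z) = 0.0000-0.1794z
sphere 1 gives Az²+Bz+C=0 with A=1.0513, B=0.0457, C=-0.0893;  B²−4AC=0.3776;  roots -0.3140, 0.2705;  negative root z = -0.3140
x = -0.0449, y = 0.0563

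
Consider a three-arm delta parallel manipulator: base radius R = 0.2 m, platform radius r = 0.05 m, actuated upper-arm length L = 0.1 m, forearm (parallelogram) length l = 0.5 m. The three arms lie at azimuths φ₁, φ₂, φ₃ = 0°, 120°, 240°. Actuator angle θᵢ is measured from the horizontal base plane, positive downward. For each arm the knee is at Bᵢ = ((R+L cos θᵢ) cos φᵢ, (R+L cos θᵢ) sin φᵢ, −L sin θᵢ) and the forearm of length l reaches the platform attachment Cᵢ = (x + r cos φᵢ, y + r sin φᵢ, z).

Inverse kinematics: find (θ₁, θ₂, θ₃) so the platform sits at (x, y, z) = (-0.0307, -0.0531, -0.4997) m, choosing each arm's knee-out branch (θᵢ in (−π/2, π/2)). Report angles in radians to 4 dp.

θ₁ = 0.7860, θ₂ = 0.7857, θ₃ = 0.3495

arm 1 (φ=0.0°): x'=-0.0307, y'=-0.0531
  A=0.1807, B=-0.4997, C=(l²−L²−A²−y'²−z²)/(2L)=-0.2259
  θ1 = atan2(B,A) + arccos(C/0.5314) = 0.7860
arm 2 (φ=120.0°): x'=-0.0306, y'=0.0531
  e−x'=0.1806;  (l²−L²−(e−x')²−y'²−z²)/2L = -0.2258
  γ=atan2(-0.4997,0.1806)=-1.2239;  ψ=arccos(-0.4249)=2.0096;  θ2=γ+ψ≈0.7857
rotate P by −φ3: (0.0613, 0.0000, -0.4997)
  A cos θ + B sin θ = C:  0.0887·cos θ + -0.4997·sin θ = -0.0878
  √(A²+B²)=0.5075;  θ3 = -1.3952+1.7447 ≈ 0.3495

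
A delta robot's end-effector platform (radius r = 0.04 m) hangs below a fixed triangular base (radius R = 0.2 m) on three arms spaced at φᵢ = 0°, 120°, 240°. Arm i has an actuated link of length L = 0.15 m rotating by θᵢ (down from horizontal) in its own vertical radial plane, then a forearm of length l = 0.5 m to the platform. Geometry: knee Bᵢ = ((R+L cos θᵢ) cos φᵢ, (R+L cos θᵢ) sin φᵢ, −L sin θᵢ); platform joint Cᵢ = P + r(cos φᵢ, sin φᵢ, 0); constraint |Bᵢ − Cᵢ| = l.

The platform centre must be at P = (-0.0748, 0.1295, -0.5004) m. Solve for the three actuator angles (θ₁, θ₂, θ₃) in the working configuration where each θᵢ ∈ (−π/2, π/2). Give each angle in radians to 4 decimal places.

φ1=0.0° → target in arm frame (-0.0748, 0.1295)
  e−x'=0.2348;  (l²−L²−(e−x')²−y'²−z²)/2L = -0.3160
  θ1 = atan2(B,A) + arccos(C/0.5527) = 1.0473
arm 2 (φ=120.0°): x'=0.1496, y'=0.0000
  e−x'=0.0104;  (l²−L²−(e−x')²−y'²−z²)/2L = -0.0767
  θ2 = atan2(B,A) + arccos(C/0.5005) = 0.1747
φ3=240.0° → target in arm frame (-0.0748, -0.1295)
  e−x'=0.2348;  (l²−L²−(e−x')²−y'²−z²)/2L = -0.3160
  √(A²+B²)=0.5527;  θ3 = -1.1322+2.1793 ≈ 1.0471

θ₁ = 1.0473, θ₂ = 0.1747, θ₃ = 1.0471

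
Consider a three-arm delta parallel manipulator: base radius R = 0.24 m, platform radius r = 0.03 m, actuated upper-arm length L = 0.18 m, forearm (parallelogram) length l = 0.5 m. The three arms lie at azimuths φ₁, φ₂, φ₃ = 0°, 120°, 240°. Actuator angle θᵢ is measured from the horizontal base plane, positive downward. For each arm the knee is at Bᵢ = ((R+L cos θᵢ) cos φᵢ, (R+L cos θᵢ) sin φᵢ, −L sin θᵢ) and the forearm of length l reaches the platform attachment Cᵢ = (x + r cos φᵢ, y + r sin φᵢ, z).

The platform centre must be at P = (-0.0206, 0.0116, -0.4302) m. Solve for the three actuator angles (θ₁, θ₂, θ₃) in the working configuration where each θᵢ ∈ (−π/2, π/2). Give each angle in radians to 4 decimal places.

φ1=0.0° → target in arm frame (-0.0206, 0.0116)
  A cos θ + B sin θ = C:  0.2306·cos θ + -0.4302·sin θ = -0.0577
  γ=atan2(-0.4302,0.2306)=-1.0787;  ψ=arccos(-0.1183)=1.6893;  θ1=γ+ψ≈0.6106
φ2=120.0° → target in arm frame (0.0203, 0.0120)
  e−x'=0.1897;  (l²−L²−(e−x')²−y'²−z²)/2L = -0.0100
  √(A²+B²)=0.4701;  θ2 = -1.1556+1.5920 ≈ 0.4364
arm 3 (φ=240.0°): x'=0.0003, y'=-0.0236
  A cos θ + B sin θ = C:  0.2097·cos θ + -0.4302·sin θ = -0.0334
  √(A²+B²)=0.4786;  θ3 = -1.1172+1.6406 ≈ 0.5235

θ₁ = 0.6106, θ₂ = 0.4364, θ₃ = 0.5235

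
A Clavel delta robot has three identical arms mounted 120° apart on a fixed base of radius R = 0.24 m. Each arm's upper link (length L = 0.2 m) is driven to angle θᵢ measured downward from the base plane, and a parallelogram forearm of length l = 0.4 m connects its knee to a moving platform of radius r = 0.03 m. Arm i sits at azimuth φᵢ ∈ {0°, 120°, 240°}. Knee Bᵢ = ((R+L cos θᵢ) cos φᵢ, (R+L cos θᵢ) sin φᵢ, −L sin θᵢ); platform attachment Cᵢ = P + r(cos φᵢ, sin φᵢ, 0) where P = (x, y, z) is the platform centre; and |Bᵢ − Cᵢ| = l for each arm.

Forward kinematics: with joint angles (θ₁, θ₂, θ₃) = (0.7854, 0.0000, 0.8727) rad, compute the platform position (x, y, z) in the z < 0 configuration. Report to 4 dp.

φ1=0.0°: virtual centre (0.3514, 0.0000, -0.1414), radius l
φ2=120.0°: virtual centre (-0.2050, 0.3551, 0.0000), radius l
O3 = (0.3386·cos240.0°, 0.3386·sin240.0°, -0.1532) = (-0.1693, -0.2932, -0.1532)
eliminate P² terms by subtracting sphere 1 from 2 and 3
plane₁₂: -1.1128x+0.7101y+0.2828z = 0.0246
det = 1.3921;  x = -0.0076+0.1071z,  y = 0.0227+-0.2304z
sphere 1 gives Az²+Bz+C=0 with A=1.0646, B=0.1955, C=-0.0106;  B²−4AC=0.0833;  roots -0.2273, 0.0437;  negative root z = -0.2273
x = -0.0320, y = 0.0751

(-0.0320, 0.0751, -0.2273)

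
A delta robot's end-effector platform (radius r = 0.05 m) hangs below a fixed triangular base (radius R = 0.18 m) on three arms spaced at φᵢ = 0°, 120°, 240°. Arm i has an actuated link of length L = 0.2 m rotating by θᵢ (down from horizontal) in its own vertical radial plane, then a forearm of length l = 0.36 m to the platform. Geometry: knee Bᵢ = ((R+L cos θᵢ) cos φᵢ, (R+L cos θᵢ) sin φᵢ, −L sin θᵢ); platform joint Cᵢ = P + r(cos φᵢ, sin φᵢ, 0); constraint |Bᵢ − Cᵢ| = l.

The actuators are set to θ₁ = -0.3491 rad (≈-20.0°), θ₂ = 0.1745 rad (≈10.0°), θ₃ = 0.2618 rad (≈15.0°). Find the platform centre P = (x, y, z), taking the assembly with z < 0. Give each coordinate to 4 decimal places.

(0.0334, 0.0056, -0.1521)

φ1=0.0°: virtual centre (0.3179, 0.0000, 0.0684), radius l
φ2=120.0°: virtual centre (-0.1635, 0.2832, -0.0347), radius l
centre 3 = (0.3232·cos240.0°, 0.3232·sin240.0°, -0.0518) = (-0.1616, -0.2799, -0.0518)
eliminate P² terms by subtracting sphere 1 from 2 and 3
[-0.9628 0.5663 -0.2063]·P = 0.0023;  [-0.9591 -0.5598 -0.2403]·P = 0.0014
det = 1.0821;  x = -0.0019+-0.2325z,  y = 0.0009+-0.0310z
quadratic in z: (1.0550)z²+(0.0119)z+(-0.0226)=0, √Δ=0.3091 → z ∈ {-0.1521, 0.1409}; z = -0.1521 (taking z<0)
x = 0.0334, y = 0.0056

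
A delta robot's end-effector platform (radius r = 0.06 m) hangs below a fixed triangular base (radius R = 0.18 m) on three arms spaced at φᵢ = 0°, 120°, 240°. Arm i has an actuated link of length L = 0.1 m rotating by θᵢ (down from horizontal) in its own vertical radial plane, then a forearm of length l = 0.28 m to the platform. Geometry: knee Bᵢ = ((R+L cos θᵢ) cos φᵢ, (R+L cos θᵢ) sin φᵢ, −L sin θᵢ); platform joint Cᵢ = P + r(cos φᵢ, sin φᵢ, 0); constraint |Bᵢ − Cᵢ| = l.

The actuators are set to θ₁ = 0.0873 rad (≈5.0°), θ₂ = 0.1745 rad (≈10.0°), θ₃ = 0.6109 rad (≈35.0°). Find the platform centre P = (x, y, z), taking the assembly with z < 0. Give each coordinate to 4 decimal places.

arm 1 at φ=0.0°: ρ1 = 0.2196;  O1 = (0.2196, 0.0000, -0.0087)
arm 2 at φ=120.0°: ρ2 = 0.2185;  O2 = (-0.1092, 0.1892, -0.0174)
φ3=240.0°: virtual centre (-0.1010, -0.1749, -0.0574), radius l
|O₂|²−|O₁|² = -0.0003;  |O₃|²−|O₁|² = -0.0042
[-0.6577 0.3784 -0.0173]·P = -0.0003;  [-0.6412 -0.3497 -0.0973]·P = -0.0042
Cramer: x(z) = 0.0036-0.0907z;  y(z) = 0.0055-0.1119z
into |P−O₁|² = l²: 1.0208z² + 0.0554z + -0.0316 = 0;  Δ = 0.1322;  z = -0.2052 or 0.1510 → z<0 root = -0.2052
x = 0.0222, y = 0.0285

(0.0222, 0.0285, -0.2052)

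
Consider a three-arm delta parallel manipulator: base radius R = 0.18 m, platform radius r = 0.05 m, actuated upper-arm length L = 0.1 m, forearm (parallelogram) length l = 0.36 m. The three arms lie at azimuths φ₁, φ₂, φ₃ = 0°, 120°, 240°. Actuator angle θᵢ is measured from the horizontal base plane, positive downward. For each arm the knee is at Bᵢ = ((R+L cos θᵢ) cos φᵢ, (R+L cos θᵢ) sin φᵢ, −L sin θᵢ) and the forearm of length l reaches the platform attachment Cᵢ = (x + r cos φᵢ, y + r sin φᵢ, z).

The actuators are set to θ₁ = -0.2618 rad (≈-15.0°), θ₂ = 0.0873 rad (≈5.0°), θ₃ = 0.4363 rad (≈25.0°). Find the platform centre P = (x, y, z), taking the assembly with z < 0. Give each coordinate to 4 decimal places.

(0.0437, 0.0278, -0.2830)

φ1=0.0°: virtual centre (0.2266, 0.0000, 0.0259), radius l
φ2=120.0°: virtual centre (-0.1148, 0.1989, -0.0087), radius l
arm 3 at φ=240.0°: ρ3 = 0.2206;  O3 = (-0.1103, -0.1911, -0.0423)
eliminate P² terms by subtracting sphere 1 from 2 and 3
linear system: -0.6828x+0.3977y = 0.0008−-0.0692z; -0.6738x+-0.3821y = -0.0015−-0.1363z
det = 0.5289;  x = 0.0006+-0.1525z,  y = 0.0030+-0.0878z
quadratic in z: (1.0310)z²+(0.0166)z+(-0.0778)=0, √Δ=0.5668 → z ∈ {-0.2830, 0.2668}; z = -0.2830 (taking z<0)
x = 0.0437, y = 0.0278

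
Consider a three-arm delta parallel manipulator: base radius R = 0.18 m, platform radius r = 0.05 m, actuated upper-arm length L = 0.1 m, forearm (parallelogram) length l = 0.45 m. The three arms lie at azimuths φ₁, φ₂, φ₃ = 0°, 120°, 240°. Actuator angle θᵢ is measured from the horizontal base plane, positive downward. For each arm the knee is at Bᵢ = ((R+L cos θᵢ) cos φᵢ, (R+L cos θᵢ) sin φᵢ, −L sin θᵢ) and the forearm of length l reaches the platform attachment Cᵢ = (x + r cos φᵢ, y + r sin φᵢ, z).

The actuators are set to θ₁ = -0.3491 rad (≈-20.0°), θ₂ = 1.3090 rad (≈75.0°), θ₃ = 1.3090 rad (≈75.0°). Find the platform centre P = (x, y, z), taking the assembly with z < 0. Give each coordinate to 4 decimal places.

(0.2094, 0.0000, -0.4156)

centre 1 = (0.2240·cos0.0°, 0.2240·sin0.0°, 0.0342) = (0.2240, 0.0000, 0.0342)
φ2=120.0°: virtual centre (-0.0779, 0.1350, -0.0966), radius l
centre 3 = (0.1559·cos240.0°, 0.1559·sin240.0°, -0.0966) = (-0.0779, -0.1350, -0.0966)
|centre ₂|²−|centre ₁|² = -0.0177;  |centre ₃|²−|centre ₁|² = -0.0177
plane₁₂: -0.6038x+0.2700y+-0.2616z = -0.0177
Cramer: x(z) = 0.0293-0.4332z;  y(z) = 0.0000+0.0000z
quadratic in z: (1.1877)z²+(0.1002)z+(-0.1634)=0, √Δ=0.8869 → z ∈ {-0.4156, 0.3312}; z = -0.4156 (taking z<0)
x = 0.2094, y = 0.0000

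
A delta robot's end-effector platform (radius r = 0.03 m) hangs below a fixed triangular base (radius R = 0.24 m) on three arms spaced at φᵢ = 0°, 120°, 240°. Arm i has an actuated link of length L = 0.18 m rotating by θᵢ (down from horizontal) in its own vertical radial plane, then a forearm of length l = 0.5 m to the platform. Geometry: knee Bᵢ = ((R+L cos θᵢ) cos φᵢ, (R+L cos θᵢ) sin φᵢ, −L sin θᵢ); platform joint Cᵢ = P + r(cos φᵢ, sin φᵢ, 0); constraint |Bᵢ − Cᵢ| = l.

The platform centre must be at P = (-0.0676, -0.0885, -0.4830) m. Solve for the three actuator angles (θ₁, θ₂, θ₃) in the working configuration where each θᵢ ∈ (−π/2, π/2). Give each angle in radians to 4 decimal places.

φ1=0.0° → target in arm frame (-0.0676, -0.0885)
  e−x'=0.2776;  (l²−L²−(e−x')²−y'²−z²)/2L = -0.2794
  θ1 = atan2(B,A) + arccos(C/0.5571) = 1.0470
rotate P by −φ2: (-0.0428, 0.1028, -0.4830)
  e−x'=0.2528;  (l²−L²−(e−x')²−y'²−z²)/2L = -0.2505
  γ=atan2(-0.4830,0.2528)=-1.0885;  ψ=arccos(-0.4595)=2.0482;  θ2=γ+ψ≈0.9597
rotate P by −φ3: (0.1104, -0.0143, -0.4830)
  A=0.0996, B=-0.4830, C=(l²−L²−A²−y'²−z²)/(2L)=-0.0717
  θ3 = atan2(B,A) + arccos(C/0.4932) = 0.3491

θ₁ = 1.0470, θ₂ = 0.9597, θ₃ = 0.3491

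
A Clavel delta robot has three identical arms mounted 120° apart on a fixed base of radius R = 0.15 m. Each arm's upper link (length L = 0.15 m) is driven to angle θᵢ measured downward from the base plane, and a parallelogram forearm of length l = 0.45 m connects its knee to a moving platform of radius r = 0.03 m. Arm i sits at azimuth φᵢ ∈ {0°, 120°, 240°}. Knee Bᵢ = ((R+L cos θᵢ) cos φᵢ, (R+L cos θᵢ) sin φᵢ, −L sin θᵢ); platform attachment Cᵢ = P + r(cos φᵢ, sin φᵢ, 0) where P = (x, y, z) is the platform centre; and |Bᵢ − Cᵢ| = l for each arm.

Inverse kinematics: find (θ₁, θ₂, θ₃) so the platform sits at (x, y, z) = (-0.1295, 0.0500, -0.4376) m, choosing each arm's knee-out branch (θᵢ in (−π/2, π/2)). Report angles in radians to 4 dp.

φ1=0.0° → target in arm frame (-0.1295, 0.0500)
  e−x'=0.2495;  (l²−L²−(e−x')²−y'²−z²)/2L = -0.2541
  γ=atan2(-0.4376,0.2495)=-1.0526;  ψ=arccos(-0.5045)=2.0996;  θ1=γ+ψ≈1.0470
φ2=120.0° → target in arm frame (0.1081, 0.0872)
  e−x'=0.0119;  (l²−L²−(e−x')²−y'²−z²)/2L = -0.0641
  γ=atan2(-0.4376,0.0119)=-1.5435;  ψ=arccos(-0.1464)=1.7178;  θ2=γ+ψ≈0.1743
rotate P by −φ3: (0.0214, -0.1372, -0.4376)
  e−x'=0.0986;  (l²−L²−(e−x')²−y'²−z²)/2L = -0.1334
  √(A²+B²)=0.4486;  θ3 = -1.3493+1.8727 ≈ 0.5234

θ₁ = 1.0470, θ₂ = 0.1743, θ₃ = 0.5234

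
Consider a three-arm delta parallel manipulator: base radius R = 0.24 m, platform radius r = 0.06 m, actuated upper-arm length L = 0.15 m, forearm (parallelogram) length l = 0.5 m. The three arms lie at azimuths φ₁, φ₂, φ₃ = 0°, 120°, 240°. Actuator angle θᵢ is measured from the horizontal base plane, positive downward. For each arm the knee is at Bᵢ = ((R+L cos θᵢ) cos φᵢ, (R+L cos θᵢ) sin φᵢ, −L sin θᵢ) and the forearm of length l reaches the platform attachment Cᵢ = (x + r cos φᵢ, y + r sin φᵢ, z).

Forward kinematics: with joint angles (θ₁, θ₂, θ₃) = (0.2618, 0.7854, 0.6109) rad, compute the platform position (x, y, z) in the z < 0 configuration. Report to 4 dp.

centre 1 = (0.3249·cos0.0°, 0.3249·sin0.0°, -0.0388) = (0.3249, 0.0000, -0.0388)
centre 2 = (0.2861·cos120.0°, 0.2861·sin120.0°, -0.1061) = (-0.1430, 0.2477, -0.1061)
arm 3 at φ=240.0°: ρ3 = 0.3029;  centre 3 = (-0.1514, -0.2623, -0.0860)
eliminate P² terms by subtracting sphere 1 from 2 and 3
plane₁₂: -0.9358x+0.4955y+-0.1345z = -0.0140
det = 0.9629;  x = 0.0117+-0.1219z,  y = -0.0061+0.0413z
into |P−centre ₁|² = l²: 1.0166z² + 0.1535z + -0.1504 = 0;  Δ = 0.6350;  z = -0.4674 or 0.3164 → z<0 root = -0.4674
x = 0.0687, y = -0.0254

(0.0687, -0.0254, -0.4674)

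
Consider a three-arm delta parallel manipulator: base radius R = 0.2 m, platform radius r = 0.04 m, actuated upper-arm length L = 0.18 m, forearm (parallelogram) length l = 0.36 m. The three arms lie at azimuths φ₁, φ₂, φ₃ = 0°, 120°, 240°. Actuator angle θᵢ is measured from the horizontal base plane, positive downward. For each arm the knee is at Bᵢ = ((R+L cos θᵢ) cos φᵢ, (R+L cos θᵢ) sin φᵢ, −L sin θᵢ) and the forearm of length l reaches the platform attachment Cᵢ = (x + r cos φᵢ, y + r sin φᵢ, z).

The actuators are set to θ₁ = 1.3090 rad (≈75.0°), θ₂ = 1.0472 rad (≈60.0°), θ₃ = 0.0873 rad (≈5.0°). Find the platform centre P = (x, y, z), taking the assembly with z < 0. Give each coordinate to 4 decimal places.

φ1=0.0°: virtual centre (0.2066, 0.0000, -0.1739), radius l
φ2=120.0°: virtual centre (-0.1250, 0.2165, -0.1559), radius l
arm 3 at φ=240.0°: (R−r)+L cos θ3 = 0.3393;  O3 = (-0.1697, -0.2939, -0.0157)
|O₂|²−|O₁|² = 0.0139;  |O₃|²−|O₁|² = 0.0425
linear system: -0.6632x+0.4330y = 0.0139−0.0360z; -0.7525x+-0.5877y = 0.0425−0.3163z
Cramer: x(z) = -0.0371+0.2210z;  y(z) = -0.0248+0.2554z
into |P−O₁|² = l²: 1.1140z² + 0.2274z + -0.0394 = 0;  Δ = 0.2271;  z = -0.3160 or 0.1118 → z<0 root = -0.3160
x = -0.1069, y = -0.1054

(-0.1069, -0.1054, -0.3160)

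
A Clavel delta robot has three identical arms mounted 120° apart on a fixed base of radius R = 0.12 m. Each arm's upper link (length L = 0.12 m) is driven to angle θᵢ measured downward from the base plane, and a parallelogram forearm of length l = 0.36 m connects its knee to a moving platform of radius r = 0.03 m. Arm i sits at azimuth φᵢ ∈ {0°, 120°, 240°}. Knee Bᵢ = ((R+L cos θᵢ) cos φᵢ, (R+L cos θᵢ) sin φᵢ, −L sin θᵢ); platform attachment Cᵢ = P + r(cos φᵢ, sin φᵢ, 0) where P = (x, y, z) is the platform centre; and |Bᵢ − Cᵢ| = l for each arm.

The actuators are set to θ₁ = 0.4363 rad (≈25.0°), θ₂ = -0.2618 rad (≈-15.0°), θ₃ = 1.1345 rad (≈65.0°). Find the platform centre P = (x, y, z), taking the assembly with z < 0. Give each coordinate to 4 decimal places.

(0.0115, 0.1652, -0.3100)

arm 1 at φ=0.0°: ρ1 = 0.1988;  S1 = (0.1988, 0.0000, -0.0507)
S2 = (0.2059·cos120.0°, 0.2059·sin120.0°, 0.0311) = (-0.1030, 0.1783, 0.0311)
arm 3 at φ=240.0°: ρ3 = 0.1407;  S3 = (-0.0704, -0.1219, -0.1088)
eliminate P² terms by subtracting sphere 1 from 2 and 3
[-0.6034 0.3566 0.1635]·P = 0.0013;  [-0.5382 -0.2437 -0.1161]·P = -0.0104
Cramer: x(z) = 0.0101-0.0046z;  y(z) = 0.0206-0.4663z
quadratic in z: (1.2174)z²+(0.0839)z+(-0.0910)=0, √Δ=0.6709 → z ∈ {-0.3100, 0.2411}; z = -0.3100 (taking z<0)
x = 0.0115, y = 0.1652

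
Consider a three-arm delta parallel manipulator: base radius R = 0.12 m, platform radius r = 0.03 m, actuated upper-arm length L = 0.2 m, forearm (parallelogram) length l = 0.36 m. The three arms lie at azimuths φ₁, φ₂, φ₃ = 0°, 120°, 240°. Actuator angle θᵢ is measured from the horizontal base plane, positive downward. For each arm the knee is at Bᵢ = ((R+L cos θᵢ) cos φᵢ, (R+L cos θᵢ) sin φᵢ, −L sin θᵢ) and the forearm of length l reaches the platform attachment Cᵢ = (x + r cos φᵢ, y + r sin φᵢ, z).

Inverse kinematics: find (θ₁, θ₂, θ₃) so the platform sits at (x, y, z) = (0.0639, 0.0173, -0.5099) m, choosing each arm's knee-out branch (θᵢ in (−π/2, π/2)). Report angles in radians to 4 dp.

θ₁ = 1.0469, θ₂ = 1.3090, θ₃ = 1.3960

φ1=0.0° → target in arm frame (0.0639, 0.0173)
  e−x'=0.0261;  (l²−L²−(e−x')²−y'²−z²)/2L = -0.4284
  γ=atan2(-0.5099,0.0261)=-1.5197;  ψ=arccos(-0.8392)=2.5665;  θ1=γ+ψ≈1.0469
arm 2 (φ=120.0°): x'=-0.0170, y'=-0.0640
  e−x'=0.1070;  (l²−L²−(e−x')²−y'²−z²)/2L = -0.4648
  √(A²+B²)=0.5210;  θ2 = -1.3640+2.6730 ≈ 1.3090
φ3=240.0° → target in arm frame (-0.0469, 0.0467)
  e−x'=0.1369;  (l²−L²−(e−x')²−y'²−z²)/2L = -0.4783
  √(A²+B²)=0.5280;  θ3 = -1.3084+2.7045 ≈ 1.3960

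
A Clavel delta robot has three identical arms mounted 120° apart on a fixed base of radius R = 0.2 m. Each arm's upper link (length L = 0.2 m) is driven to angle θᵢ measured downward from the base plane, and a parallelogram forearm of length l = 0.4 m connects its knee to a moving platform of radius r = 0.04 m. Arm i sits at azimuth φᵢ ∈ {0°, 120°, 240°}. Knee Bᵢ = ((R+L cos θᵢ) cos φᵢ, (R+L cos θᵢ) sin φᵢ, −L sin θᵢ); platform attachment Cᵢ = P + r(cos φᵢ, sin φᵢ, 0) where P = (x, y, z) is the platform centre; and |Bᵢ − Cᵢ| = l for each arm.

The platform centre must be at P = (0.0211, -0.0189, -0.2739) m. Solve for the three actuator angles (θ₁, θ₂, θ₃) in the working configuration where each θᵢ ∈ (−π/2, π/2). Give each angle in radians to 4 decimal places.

rotate P by −φ1: (0.0211, -0.0189, -0.2739)
  e−x'=0.1389;  (l²−L²−(e−x')²−y'²−z²)/2L = 0.0633
  θ1 = atan2(B,A) + arccos(C/0.3071) = 0.2617
φ2=120.0° → target in arm frame (-0.0269, -0.0088)
  e−x'=0.1869;  (l²−L²−(e−x')²−y'²−z²)/2L = 0.0249
  γ=atan2(-0.2739,0.1869)=-0.9720;  ψ=arccos(0.0751)=1.4956;  θ2=γ+ψ≈0.5237
rotate P by −φ3: (0.0058, 0.0277, -0.2739)
  A=0.1542, B=-0.2739, C=(l²−L²−A²−y'²−z²)/(2L)=0.0511
  θ3 = atan2(B,A) + arccos(C/0.3143) = 0.3494

θ₁ = 0.2617, θ₂ = 0.5237, θ₃ = 0.3494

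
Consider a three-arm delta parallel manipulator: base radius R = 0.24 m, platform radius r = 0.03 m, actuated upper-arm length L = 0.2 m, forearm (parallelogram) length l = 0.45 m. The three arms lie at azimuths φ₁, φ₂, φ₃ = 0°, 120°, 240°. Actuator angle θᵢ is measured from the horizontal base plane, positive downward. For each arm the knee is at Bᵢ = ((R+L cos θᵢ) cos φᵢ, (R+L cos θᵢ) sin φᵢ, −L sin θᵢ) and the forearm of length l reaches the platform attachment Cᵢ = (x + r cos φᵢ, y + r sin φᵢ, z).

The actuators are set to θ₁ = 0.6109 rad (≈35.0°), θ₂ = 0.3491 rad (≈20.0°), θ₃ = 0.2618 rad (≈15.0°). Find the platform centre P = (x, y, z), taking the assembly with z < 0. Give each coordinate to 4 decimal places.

φ1=0.0°: virtual centre (0.3738, 0.0000, -0.1147), radius l
arm 2 at φ=120.0°: ρ2 = 0.3979;  S2 = (-0.1990, 0.3446, -0.0684)
arm 3 at φ=240.0°: ρ3 = 0.4032;  S3 = (-0.2016, -0.3492, -0.0518)
eliminate P² terms by subtracting sphere 1 from 2 and 3
[-1.1456 0.6892 0.0926]·P = 0.0101;  [-1.1508 -0.6983 0.1259]·P = 0.0123
det = 1.5932;  x = -0.0098+0.0951z,  y = -0.0016+0.0236z
quadratic in z: (1.0096)z²+(0.1564)z+(-0.0422)=0, √Δ=0.4414 → z ∈ {-0.2961, 0.1411}; z = -0.2961 (taking z<0)
x = -0.0379, y = -0.0085

(-0.0379, -0.0085, -0.2961)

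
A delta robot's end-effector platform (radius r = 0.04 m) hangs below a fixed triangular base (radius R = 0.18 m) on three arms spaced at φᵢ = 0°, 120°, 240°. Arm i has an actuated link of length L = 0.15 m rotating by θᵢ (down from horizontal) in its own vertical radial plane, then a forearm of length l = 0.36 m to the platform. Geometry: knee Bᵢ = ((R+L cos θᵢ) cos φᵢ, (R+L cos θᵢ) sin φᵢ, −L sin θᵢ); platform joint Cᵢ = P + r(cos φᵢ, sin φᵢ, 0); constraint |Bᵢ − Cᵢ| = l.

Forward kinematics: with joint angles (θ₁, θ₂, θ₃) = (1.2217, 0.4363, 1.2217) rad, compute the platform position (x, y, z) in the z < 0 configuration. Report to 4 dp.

(-0.0560, 0.0970, -0.3839)

arm 1 at φ=0.0°: ρ1 = 0.1913;  S1 = (0.1913, 0.0000, -0.1410)
S2 = (0.2759·cos120.0°, 0.2759·sin120.0°, -0.0634) = (-0.1380, 0.2390, -0.0634)
arm 3 at φ=240.0°: ρ3 = 0.1913;  S3 = (-0.0957, -0.1657, -0.1410)
eliminate P² terms by subtracting sphere 1 from 2 and 3
plane₁₂: -0.6586x+0.4780y+0.1551z = 0.0237
Cramer: x(z) = -0.0159+0.1044z;  y(z) = 0.0276-0.1808z
sphere 1 gives Az²+Bz+C=0 with A=1.0436, B=0.2287, C=-0.0660;  B²−4AC=0.3279;  roots -0.3839, 0.1648;  negative root z = -0.3839
x = -0.0560, y = 0.0970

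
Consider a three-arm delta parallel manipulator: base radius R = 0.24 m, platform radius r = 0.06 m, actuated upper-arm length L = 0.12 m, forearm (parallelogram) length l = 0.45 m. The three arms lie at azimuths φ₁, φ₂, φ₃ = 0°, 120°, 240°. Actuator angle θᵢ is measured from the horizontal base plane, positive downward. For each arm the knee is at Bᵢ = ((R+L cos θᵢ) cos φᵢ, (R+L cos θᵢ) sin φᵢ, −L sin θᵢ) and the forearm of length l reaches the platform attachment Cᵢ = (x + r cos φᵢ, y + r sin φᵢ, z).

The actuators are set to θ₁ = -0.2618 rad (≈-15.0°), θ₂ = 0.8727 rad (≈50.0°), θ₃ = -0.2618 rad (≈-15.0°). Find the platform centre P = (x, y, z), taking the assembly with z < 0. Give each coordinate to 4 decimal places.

arm 1 at φ=0.0°: e+L cos θ1 = 0.2959;  O1 = (0.2959, 0.0000, 0.0311)
O2 = (0.2571·cos120.0°, 0.2571·sin120.0°, -0.0919) = (-0.1286, 0.2227, -0.0919)
arm 3 at φ=240.0°: e+L cos θ3 = 0.2959;  O3 = (-0.1480, -0.2563, 0.0311)
|O₂|²−|O₁|² = -0.0140;  |O₃|²−|O₁|² = 0.0000
plane₁₂: -0.8490x+0.4454y+-0.2460z = -0.0140
det = 0.8305;  x = 0.0086+-0.1518z,  y = -0.0149+0.2629z
quadratic in z: (1.0922)z²+(0.0173)z+(-0.1188)=0, √Δ=0.7205 → z ∈ {-0.3378, 0.3220}; z = -0.3378 (taking z<0)
x = 0.0599, y = -0.1037

(0.0599, -0.1037, -0.3378)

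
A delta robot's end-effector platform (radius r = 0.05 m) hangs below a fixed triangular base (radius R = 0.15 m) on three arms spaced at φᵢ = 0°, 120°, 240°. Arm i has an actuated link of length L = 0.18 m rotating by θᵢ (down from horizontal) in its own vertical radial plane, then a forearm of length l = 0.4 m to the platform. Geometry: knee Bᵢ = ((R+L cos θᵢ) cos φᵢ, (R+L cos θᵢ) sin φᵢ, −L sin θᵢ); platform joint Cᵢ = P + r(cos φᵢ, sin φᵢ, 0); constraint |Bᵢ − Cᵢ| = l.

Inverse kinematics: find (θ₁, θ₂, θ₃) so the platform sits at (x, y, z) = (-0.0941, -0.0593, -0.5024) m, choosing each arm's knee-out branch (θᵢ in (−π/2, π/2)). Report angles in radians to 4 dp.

θ₁ = 1.3964, θ₂ = 1.1344, θ₃ = 0.7855

arm 1 (φ=0.0°): x'=-0.0941, y'=-0.0593
  A=0.1941, B=-0.5024, C=(l²−L²−A²−y'²−z²)/(2L)=-0.4611
  γ=atan2(-0.5024,0.1941)=-1.2021;  ψ=arccos(-0.8561)=2.5985;  θ1=γ+ψ≈1.3964
φ2=120.0° → target in arm frame (-0.0043, 0.1111)
  e−x'=0.1043;  (l²−L²−(e−x')²−y'²−z²)/2L = -0.4112
  √(A²+B²)=0.5131;  θ2 = -1.3661+2.5005 ≈ 1.1344
φ3=240.0° → target in arm frame (0.0984, -0.0518)
  A cos θ + B sin θ = C:  0.0016·cos θ + -0.5024·sin θ = -0.3542
  γ=atan2(-0.5024,0.0016)=-1.5676;  ψ=arccos(-0.7049)=2.3531;  θ3=γ+ψ≈0.7855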